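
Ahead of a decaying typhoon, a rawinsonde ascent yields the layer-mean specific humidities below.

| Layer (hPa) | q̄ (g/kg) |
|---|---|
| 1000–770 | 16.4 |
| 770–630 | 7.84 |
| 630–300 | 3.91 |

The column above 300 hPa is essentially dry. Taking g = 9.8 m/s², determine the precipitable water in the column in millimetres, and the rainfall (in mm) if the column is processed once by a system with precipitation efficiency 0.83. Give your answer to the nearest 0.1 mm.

Precipitable water is the column-integrated vapour mass per unit area: PW = (1/g) Σ q̄ Δp, with q in kg/kg and Δp in Pa (1 kg/m² of water = 1 mm).
Layer 1000–770 hPa: Δp = 230 hPa = 23000 Pa, q̄ = 0.0164 kg/kg → 0.0164 × 23000 / 9.8 = 38.49 mm
Layer 770–630 hPa: Δp = 140 hPa = 14000 Pa, q̄ = 0.00784 kg/kg → 0.00784 × 14000 / 9.8 = 11.20 mm
Layer 630–300 hPa: Δp = 330 hPa = 33000 Pa, q̄ = 0.00391 kg/kg → 0.00391 × 33000 / 9.8 = 13.17 mm
PW = 38.49 + 11.20 + 13.17 = 62.86 ≈ 62.9 mm.
Rainfall = ε × PW = 0.83 × 62.9 = 52.2 mm.

PW ≈ 62.9 mm; rainfall ≈ 52.2 mm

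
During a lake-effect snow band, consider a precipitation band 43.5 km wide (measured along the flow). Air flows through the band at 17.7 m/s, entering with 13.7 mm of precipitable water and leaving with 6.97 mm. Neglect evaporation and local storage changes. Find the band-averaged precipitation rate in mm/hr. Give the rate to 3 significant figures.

Column moisture flux per unit crosswind length is F = V × PW.
Inflow: F_in = 17.7 × 13.7 = 242.49 mm·m/s
Outflow: F_out = 17.7 × 6.97 = 123.369 mm·m/s
Steady-state rate R = (F_in − F_out)/L = (242.49 − 123.369) / 43500 m = 2.738e-03 mm/s.
R = 2.738e-03 × 3600 = 9.86 mm/hr.

R ≈ 9.86 mm/hr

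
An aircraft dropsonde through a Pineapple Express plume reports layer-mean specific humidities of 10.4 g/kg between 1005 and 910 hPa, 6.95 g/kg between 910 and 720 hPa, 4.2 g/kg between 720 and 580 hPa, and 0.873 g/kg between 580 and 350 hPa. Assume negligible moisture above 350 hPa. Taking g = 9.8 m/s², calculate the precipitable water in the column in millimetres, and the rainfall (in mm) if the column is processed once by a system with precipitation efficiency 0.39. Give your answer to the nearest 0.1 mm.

Precipitable water is the column-integrated vapour mass per unit area: PW = (1/g) Σ q̄ Δp, with q in kg/kg and Δp in Pa (1 kg/m² of water = 1 mm).
Layer 1005–910 hPa: Δp = 95 hPa = 9500 Pa, q̄ = 0.0104 kg/kg → 0.0104 × 9500 / 9.8 = 10.08 mm
Layer 910–720 hPa: Δp = 190 hPa = 19000 Pa, q̄ = 0.00695 kg/kg → 0.00695 × 19000 / 9.8 = 13.47 mm
Layer 720–580 hPa: Δp = 140 hPa = 14000 Pa, q̄ = 0.0042 kg/kg → 0.0042 × 14000 / 9.8 = 6.00 mm
Layer 580–350 hPa: Δp = 230 hPa = 23000 Pa, q̄ = 0.000873 kg/kg → 0.000873 × 23000 / 9.8 = 2.05 mm
PW = 10.08 + 13.47 + 6.00 + 2.05 = 31.60 ≈ 31.6 mm.
Rainfall = ε × PW = 0.39 × 31.6 = 12.3 mm.

PW ≈ 31.6 mm; rainfall ≈ 12.3 mm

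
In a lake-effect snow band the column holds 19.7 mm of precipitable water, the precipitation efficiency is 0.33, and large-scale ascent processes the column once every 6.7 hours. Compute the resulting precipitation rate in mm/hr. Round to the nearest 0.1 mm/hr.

Each overturning extracts ε × PW = 0.33 × 19.7 = 6.501 mm.
Rate = ε·PW / τ = 6.501 / 6.7 h = 1.0 mm/hr.

R ≈ 1.0 mm/hr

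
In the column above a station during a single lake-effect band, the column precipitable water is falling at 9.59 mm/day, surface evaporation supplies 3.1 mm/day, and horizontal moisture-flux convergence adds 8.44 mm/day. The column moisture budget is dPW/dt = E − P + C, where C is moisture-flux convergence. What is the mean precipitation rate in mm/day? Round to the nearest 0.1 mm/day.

P ≈ 21.1 mm/day

dPW/dt = -9.59 mm/day.
P = E + C − dPW/dt = 3.1 + (8.44) − (-9.59) = 21.1 mm/day.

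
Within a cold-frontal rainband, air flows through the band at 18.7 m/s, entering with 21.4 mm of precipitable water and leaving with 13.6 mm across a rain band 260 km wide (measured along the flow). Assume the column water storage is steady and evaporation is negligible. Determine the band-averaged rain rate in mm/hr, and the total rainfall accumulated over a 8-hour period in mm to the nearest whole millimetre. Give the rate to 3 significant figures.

Column moisture flux per unit crosswind length is F = V × PW.
Inflow: F_in = 18.7 × 21.4 = 400.18 mm·m/s
Outflow: F_out = 18.7 × 13.6 = 254.32 mm·m/s
Steady-state rate R = (F_in − F_out)/L = (400.18 − 254.32) / 260000 m = 5.610e-04 mm/s.
R = 5.610e-04 × 3600 = 2.02 mm/hr.
Over 8 h: total = 2.02 × 8 = 16.16 ≈ 16 mm.

R ≈ 2.02 mm/hr; total ≈ 16 mm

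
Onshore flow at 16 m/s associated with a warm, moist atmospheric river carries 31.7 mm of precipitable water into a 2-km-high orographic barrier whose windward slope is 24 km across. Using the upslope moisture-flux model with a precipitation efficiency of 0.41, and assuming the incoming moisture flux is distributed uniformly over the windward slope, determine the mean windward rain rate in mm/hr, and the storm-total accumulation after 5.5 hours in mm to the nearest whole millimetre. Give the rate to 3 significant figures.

Incoming column moisture flux per unit ridge length: F = V × PW = 16 × 31.7 = 507.2 mm·m/s.
Spread over the 24 km slope with efficiency ε = 0.41: R = ε·F/W = 0.41 × 507.2 / 24000 m = 8.665e-03 mm/s.
R = 8.665e-03 × 3600 = 31.2 mm/hr.
Over 5.5 h: total = 31.2 × 5.5 = 171.6 ≈ 172 mm.

R ≈ 31.2 mm/hr; total ≈ 172 mm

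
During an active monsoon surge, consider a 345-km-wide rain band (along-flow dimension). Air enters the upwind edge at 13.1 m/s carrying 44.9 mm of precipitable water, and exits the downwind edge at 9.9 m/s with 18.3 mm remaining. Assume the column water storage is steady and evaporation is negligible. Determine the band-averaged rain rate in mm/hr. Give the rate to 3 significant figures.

Column moisture flux per unit crosswind length is F = V × PW.
Inflow: F_in = 13.1 × 44.9 = 588.19 mm·m/s
Outflow: F_out = 9.9 × 18.3 = 181.17 mm·m/s
Steady-state rate R = (F_in − F_out)/L = (588.19 − 181.17) / 345000 m = 1.180e-03 mm/s.
R = 1.180e-03 × 3600 = 4.25 mm/hr.

R ≈ 4.25 mm/hr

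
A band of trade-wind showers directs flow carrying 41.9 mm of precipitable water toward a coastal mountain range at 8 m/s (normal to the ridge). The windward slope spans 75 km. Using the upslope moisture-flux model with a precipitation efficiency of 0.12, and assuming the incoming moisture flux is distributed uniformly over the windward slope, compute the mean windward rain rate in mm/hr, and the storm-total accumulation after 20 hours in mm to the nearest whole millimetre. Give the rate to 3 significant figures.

R ≈ 1.93 mm/hr; total ≈ 39 mm

Incoming column moisture flux per unit ridge length: F = V × PW = 8 × 41.9 = 335.2 mm·m/s.
Spread over the 75 km slope with efficiency ε = 0.12: R = ε·F/W = 0.12 × 335.2 / 75000 m = 5.363e-04 mm/s.
R = 5.363e-04 × 3600 = 1.93 mm/hr.
Over 20 h: total = 1.93 × 20 = 38.6 ≈ 39 mm.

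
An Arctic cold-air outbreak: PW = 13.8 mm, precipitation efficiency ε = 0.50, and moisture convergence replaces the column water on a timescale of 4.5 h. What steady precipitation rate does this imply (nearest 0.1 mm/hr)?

Each overturning extracts ε × PW = 0.50 × 13.8 = 6.9 mm.
Rate = ε·PW / τ = 6.9 / 4.5 h = 1.5 mm/hr.

R ≈ 1.5 mm/hr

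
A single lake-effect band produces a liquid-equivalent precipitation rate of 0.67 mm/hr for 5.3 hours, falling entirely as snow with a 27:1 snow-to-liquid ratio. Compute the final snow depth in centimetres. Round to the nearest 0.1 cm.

snow depth ≈ 9.6 cm

Liquid-equivalent depth = 0.67 × 5.3 = 3.551 mm.
Snow depth = 3.551 mm × 27 = 95.877 mm = 9.6 cm.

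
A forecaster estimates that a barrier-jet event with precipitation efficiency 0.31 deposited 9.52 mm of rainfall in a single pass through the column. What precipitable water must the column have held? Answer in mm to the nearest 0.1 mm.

PW ≈ 30.7 mm

PW = rainfall / ε = 9.52 / 0.31 = 30.7 mm.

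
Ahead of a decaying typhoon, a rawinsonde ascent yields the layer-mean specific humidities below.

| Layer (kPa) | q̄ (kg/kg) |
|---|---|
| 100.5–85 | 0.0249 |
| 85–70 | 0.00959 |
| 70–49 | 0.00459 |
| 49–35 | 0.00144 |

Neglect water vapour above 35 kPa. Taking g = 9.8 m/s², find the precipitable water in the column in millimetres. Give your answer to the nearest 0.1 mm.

Precipitable water is the column-integrated vapour mass per unit area: PW = (1/g) Σ q̄ Δp, with q in kg/kg and Δp in Pa (1 kg/m² of water = 1 mm).
Layer 100.5–85 kPa: Δp = 155 hPa = 15500 Pa, q̄ = 0.0249 kg/kg → 0.0249 × 15500 / 9.8 = 39.38 mm
Layer 85–70 kPa: Δp = 150 hPa = 15000 Pa, q̄ = 0.00959 kg/kg → 0.00959 × 15000 / 9.8 = 14.68 mm
Layer 70–49 kPa: Δp = 210 hPa = 21000 Pa, q̄ = 0.00459 kg/kg → 0.00459 × 21000 / 9.8 = 9.84 mm
Layer 49–35 kPa: Δp = 140 hPa = 14000 Pa, q̄ = 0.00144 kg/kg → 0.00144 × 14000 / 9.8 = 2.06 mm
PW = 39.38 + 14.68 + 9.84 + 2.06 = 65.96 ≈ 66.0 mm.

PW ≈ 66.0 mm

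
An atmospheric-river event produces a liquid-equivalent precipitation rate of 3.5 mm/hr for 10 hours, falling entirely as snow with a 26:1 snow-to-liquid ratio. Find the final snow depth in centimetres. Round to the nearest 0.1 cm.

Liquid-equivalent depth = 3.5 × 10 = 35 mm.
Snow depth = 35 mm × 26 = 910 mm = 91.0 cm.

snow depth ≈ 91.0 cm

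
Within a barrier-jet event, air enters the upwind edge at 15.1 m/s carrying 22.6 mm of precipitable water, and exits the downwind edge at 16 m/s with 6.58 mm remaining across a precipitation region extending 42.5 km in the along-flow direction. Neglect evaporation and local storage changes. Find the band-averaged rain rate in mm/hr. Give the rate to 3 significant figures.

Column moisture flux per unit crosswind length is F = V × PW.
Inflow: F_in = 15.1 × 22.6 = 341.26 mm·m/s
Outflow: F_out = 16 × 6.58 = 105.28 mm·m/s
Steady-state rate R = (F_in − F_out)/L = (341.26 − 105.28) / 42500 m = 5.552e-03 mm/s.
R = 5.552e-03 × 3600 = 20.0 mm/hr.

R ≈ 20.0 mm/hr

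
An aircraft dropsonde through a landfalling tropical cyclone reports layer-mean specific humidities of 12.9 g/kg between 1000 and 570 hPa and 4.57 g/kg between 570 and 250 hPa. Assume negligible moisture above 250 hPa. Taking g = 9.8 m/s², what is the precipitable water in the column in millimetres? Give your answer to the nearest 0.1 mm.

Precipitable water is the column-integrated vapour mass per unit area: PW = (1/g) Σ q̄ Δp, with q in kg/kg and Δp in Pa (1 kg/m² of water = 1 mm).
Layer 1000–570 hPa: Δp = 430 hPa = 43000 Pa, q̄ = 0.0129 kg/kg → 0.0129 × 43000 / 9.8 = 56.60 mm
Layer 570–250 hPa: Δp = 320 hPa = 32000 Pa, q̄ = 0.00457 kg/kg → 0.00457 × 32000 / 9.8 = 14.92 mm
PW = 56.60 + 14.92 = 71.52 ≈ 71.5 mm.

PW ≈ 71.5 mm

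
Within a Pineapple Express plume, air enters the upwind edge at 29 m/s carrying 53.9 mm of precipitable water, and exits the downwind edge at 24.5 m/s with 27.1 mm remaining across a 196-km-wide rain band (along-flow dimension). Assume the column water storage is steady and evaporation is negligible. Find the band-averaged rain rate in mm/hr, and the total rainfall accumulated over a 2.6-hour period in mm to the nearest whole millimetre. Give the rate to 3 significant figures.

Column moisture flux per unit crosswind length is F = V × PW.
Inflow: F_in = 29 × 53.9 = 1563.1 mm·m/s
Outflow: F_out = 24.5 × 27.1 = 663.95 mm·m/s
Steady-state rate R = (F_in − F_out)/L = (1563.1 − 663.95) / 196000 m = 4.587e-03 mm/s.
R = 4.587e-03 × 3600 = 16.5 mm/hr.
Over 2.6 h: total = 16.5 × 2.6 = 42.9 ≈ 43 mm.

R ≈ 16.5 mm/hr; total ≈ 43 mm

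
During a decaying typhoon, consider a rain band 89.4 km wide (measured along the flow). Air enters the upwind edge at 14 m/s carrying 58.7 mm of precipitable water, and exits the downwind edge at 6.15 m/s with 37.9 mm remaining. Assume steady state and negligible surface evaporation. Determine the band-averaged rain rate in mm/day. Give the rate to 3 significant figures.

Column moisture flux per unit crosswind length is F = V × PW.
Inflow: F_in = 14 × 58.7 = 821.8 mm·m/s
Outflow: F_out = 6.15 × 37.9 = 233.085 mm·m/s
Steady-state rate R = (F_in − F_out)/L = (821.8 − 233.085) / 89400 m = 6.585e-03 mm/s.
R = 6.585e-03 × 3600 × 24 = 569 mm/day.

R ≈ 569 mm/day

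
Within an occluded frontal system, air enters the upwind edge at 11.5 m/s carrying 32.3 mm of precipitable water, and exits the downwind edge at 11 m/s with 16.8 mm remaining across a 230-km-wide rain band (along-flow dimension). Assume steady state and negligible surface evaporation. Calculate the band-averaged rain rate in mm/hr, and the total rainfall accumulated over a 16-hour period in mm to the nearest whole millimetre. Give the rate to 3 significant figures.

Column moisture flux per unit crosswind length is F = V × PW.
Inflow: F_in = 11.5 × 32.3 = 371.45 mm·m/s
Outflow: F_out = 11 × 16.8 = 184.8 mm·m/s
Steady-state rate R = (F_in − F_out)/L = (371.45 − 184.8) / 230000 m = 8.115e-04 mm/s.
R = 8.115e-04 × 3600 = 2.92 mm/hr.
Over 16 h: total = 2.92 × 16 = 46.72 ≈ 47 mm.

R ≈ 2.92 mm/hr; total ≈ 47 mm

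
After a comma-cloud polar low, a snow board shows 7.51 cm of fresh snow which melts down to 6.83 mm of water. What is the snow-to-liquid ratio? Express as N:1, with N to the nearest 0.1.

ratio ≈ 11.0

Ratio = snow depth / SWE = 75.1 mm / 6.83 mm = 11.0, i.e. 11.0:1.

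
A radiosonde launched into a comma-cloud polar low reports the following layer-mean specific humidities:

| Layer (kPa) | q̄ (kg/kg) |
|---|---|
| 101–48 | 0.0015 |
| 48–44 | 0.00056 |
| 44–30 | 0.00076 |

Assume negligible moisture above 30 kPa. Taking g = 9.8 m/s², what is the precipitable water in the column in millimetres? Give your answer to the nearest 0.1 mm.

PW ≈ 9.4 mm

Precipitable water is the column-integrated vapour mass per unit area: PW = (1/g) Σ q̄ Δp, with q in kg/kg and Δp in Pa (1 kg/m² of water = 1 mm).
Layer 101–48 kPa: Δp = 530 hPa = 53000 Pa, q̄ = 0.0015 kg/kg → 0.0015 × 53000 / 9.8 = 8.11 mm
Layer 48–44 kPa: Δp = 40 hPa = 4000 Pa, q̄ = 0.00056 kg/kg → 0.00056 × 4000 / 9.8 = 0.23 mm
Layer 44–30 kPa: Δp = 140 hPa = 14000 Pa, q̄ = 0.00076 kg/kg → 0.00076 × 14000 / 9.8 = 1.09 mm
PW = 8.11 + 0.23 + 1.09 = 9.43 ≈ 9.4 mm.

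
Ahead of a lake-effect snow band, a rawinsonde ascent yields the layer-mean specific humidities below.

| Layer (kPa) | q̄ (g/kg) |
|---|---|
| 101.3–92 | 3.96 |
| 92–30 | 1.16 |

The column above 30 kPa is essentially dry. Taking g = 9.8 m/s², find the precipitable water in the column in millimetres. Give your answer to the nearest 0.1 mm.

PW ≈ 11.1 mm

Precipitable water is the column-integrated vapour mass per unit area: PW = (1/g) Σ q̄ Δp, with q in kg/kg and Δp in Pa (1 kg/m² of water = 1 mm).
Layer 101.3–92 kPa: Δp = 93 hPa = 9300 Pa, q̄ = 0.00396 kg/kg → 0.00396 × 9300 / 9.8 = 3.76 mm
Layer 92–30 kPa: Δp = 620 hPa = 62000 Pa, q̄ = 0.00116 kg/kg → 0.00116 × 62000 / 9.8 = 7.34 mm
PW = 3.76 + 7.34 = 11.10 ≈ 11.1 mm.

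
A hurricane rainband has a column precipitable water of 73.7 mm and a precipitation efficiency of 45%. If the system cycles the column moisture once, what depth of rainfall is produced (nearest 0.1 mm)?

rainfall ≈ 33.2 mm

Rainfall = ε × PW = 0.45 × 73.7 = 33.2 mm.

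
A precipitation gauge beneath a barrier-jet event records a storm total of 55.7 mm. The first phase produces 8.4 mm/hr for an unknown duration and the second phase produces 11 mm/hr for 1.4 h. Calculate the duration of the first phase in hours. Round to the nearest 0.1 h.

duration ≈ 4.8 h

Known phases: 11 × 1.4 = 15.4 mm.
Remaining depth = 55.7 − 15.4 = 40.3 mm.
Duration = 40.3 / 8.4 = 4.8 h.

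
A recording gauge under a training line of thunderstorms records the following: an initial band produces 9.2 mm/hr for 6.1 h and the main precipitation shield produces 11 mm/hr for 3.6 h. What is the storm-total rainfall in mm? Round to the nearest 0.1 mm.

Total = Σ Rᵢ Δtᵢ = 9.2 × 6.1 + 11 × 3.6
      = 56.12 + 39.6 = 95.7 mm.

total ≈ 95.7 mm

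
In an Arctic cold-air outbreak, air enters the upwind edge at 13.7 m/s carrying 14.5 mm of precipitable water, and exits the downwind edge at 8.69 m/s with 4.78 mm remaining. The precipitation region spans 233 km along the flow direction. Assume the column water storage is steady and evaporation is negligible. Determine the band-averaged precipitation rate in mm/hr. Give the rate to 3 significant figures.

R ≈ 2.43 mm/hr

Column moisture flux per unit crosswind length is F = V × PW.
Inflow: F_in = 13.7 × 14.5 = 198.65 mm·m/s
Outflow: F_out = 8.69 × 4.78 = 41.5382 mm·m/s
Steady-state rate R = (F_in − F_out)/L = (198.65 − 41.5382) / 233000 m = 6.743e-04 mm/s.
R = 6.743e-04 × 3600 = 2.43 mm/hr.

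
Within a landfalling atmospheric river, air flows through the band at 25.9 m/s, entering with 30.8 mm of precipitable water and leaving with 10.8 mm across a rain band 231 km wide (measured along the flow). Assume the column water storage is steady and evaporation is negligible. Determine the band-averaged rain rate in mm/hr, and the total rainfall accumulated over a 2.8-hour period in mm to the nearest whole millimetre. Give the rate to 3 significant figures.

R ≈ 8.07 mm/hr; total ≈ 23 mm

Column moisture flux per unit crosswind length is F = V × PW.
Inflow: F_in = 25.9 × 30.8 = 797.72 mm·m/s
Outflow: F_out = 25.9 × 10.8 = 279.72 mm·m/s
Steady-state rate R = (F_in − F_out)/L = (797.72 − 279.72) / 231000 m = 2.242e-03 mm/s.
R = 2.242e-03 × 3600 = 8.07 mm/hr.
Over 2.8 h: total = 8.07 × 2.8 = 22.596 ≈ 23 mm.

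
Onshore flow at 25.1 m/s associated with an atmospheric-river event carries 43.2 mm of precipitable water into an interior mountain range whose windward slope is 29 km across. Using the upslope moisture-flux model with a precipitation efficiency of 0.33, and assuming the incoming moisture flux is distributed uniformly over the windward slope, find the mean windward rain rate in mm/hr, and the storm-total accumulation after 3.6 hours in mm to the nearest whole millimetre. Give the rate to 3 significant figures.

R ≈ 44.4 mm/hr; total ≈ 160 mm

Incoming column moisture flux per unit ridge length: F = V × PW = 25.1 × 43.2 = 1084.32 mm·m/s.
Spread over the 29 km slope with efficiency ε = 0.33: R = ε·F/W = 0.33 × 1084.32 / 29000 m = 1.234e-02 mm/s.
R = 1.234e-02 × 3600 = 44.4 mm/hr.
Over 3.6 h: total = 44.4 × 3.6 = 159.84 ≈ 160 mm.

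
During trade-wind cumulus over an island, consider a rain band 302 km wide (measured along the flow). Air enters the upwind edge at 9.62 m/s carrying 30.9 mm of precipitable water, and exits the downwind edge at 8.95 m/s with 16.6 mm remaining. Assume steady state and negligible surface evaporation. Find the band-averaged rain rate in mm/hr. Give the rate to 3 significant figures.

Column moisture flux per unit crosswind length is F = V × PW.
Inflow: F_in = 9.62 × 30.9 = 297.258 mm·m/s
Outflow: F_out = 8.95 × 16.6 = 148.57 mm·m/s
Steady-state rate R = (F_in − F_out)/L = (297.258 − 148.57) / 302000 m = 4.923e-04 mm/s.
R = 4.923e-04 × 3600 = 1.77 mm/hr.

R ≈ 1.77 mm/hr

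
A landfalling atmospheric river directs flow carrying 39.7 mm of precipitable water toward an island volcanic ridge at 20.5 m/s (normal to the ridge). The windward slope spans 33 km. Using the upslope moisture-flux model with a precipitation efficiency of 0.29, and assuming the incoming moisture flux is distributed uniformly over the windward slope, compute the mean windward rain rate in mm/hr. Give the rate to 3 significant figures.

Incoming column moisture flux per unit ridge length: F = V × PW = 20.5 × 39.7 = 813.85 mm·m/s.
Spread over the 33 km slope with efficiency ε = 0.29: R = ε·F/W = 0.29 × 813.85 / 33000 m = 7.152e-03 mm/s.
R = 7.152e-03 × 3600 = 25.7 mm/hr.

R ≈ 25.7 mm/hr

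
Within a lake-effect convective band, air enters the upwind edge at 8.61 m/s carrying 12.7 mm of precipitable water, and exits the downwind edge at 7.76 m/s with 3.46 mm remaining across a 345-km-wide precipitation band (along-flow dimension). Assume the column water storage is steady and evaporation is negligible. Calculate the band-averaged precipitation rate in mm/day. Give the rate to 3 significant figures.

R ≈ 20.7 mm/day

Column moisture flux per unit crosswind length is F = V × PW.
Inflow: F_in = 8.61 × 12.7 = 109.347 mm·m/s
Outflow: F_out = 7.76 × 3.46 = 26.8496 mm·m/s
Steady-state rate R = (F_in − F_out)/L = (109.347 − 26.8496) / 345000 m = 2.391e-04 mm/s.
R = 2.391e-04 × 3600 × 24 = 20.7 mm/day.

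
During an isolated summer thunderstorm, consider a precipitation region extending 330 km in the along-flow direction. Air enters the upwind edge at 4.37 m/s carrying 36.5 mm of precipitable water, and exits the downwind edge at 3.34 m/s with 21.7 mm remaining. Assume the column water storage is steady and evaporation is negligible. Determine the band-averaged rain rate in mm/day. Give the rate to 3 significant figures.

R ≈ 22.8 mm/day

Column moisture flux per unit crosswind length is F = V × PW.
Inflow: F_in = 4.37 × 36.5 = 159.505 mm·m/s
Outflow: F_out = 3.34 × 21.7 = 72.478 mm·m/s
Steady-state rate R = (F_in − F_out)/L = (159.505 − 72.478) / 330000 m = 2.637e-04 mm/s.
R = 2.637e-04 × 3600 × 24 = 22.8 mm/day.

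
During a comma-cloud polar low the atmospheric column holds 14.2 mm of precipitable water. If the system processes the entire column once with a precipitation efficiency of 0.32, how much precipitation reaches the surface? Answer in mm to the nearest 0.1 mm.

precipitation ≈ 4.5 mm

Precipitation = ε × PW = 0.32 × 14.2 = 4.5 mm.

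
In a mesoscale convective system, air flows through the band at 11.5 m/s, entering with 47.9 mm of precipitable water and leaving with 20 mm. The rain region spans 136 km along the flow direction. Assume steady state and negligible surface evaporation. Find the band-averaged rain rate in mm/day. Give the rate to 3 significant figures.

Column moisture flux per unit crosswind length is F = V × PW.
Inflow: F_in = 11.5 × 47.9 = 550.85 mm·m/s
Outflow: F_out = 11.5 × 20 = 230 mm·m/s
Steady-state rate R = (F_in − F_out)/L = (550.85 − 230) / 136000 m = 2.359e-03 mm/s.
R = 2.359e-03 × 3600 × 24 = 204 mm/day.

R ≈ 204 mm/day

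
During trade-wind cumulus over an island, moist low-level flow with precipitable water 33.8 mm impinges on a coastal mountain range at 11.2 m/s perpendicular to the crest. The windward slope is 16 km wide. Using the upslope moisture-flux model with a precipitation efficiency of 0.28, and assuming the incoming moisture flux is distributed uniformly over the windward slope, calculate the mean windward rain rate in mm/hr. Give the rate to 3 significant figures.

R ≈ 23.8 mm/hr

Incoming column moisture flux per unit ridge length: F = V × PW = 11.2 × 33.8 = 378.56 mm·m/s.
Spread over the 16 km slope with efficiency ε = 0.28: R = ε·F/W = 0.28 × 378.56 / 16000 m = 6.625e-03 mm/s.
R = 6.625e-03 × 3600 = 23.8 mm/hr.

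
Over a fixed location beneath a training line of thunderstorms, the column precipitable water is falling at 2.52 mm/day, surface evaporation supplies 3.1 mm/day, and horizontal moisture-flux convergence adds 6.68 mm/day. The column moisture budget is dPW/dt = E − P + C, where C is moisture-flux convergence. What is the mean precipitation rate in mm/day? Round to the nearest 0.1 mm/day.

P ≈ 12.3 mm/day

dPW/dt = -2.52 mm/day.
P = E + C − dPW/dt = 3.1 + (6.68) − (-2.52) = 12.3 mm/day.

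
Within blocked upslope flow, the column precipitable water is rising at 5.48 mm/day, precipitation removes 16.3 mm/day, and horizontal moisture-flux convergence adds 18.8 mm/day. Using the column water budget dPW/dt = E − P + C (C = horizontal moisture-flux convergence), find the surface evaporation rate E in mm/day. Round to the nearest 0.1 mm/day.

E ≈ 3.0 mm/day

dPW/dt = +5.48 mm/day.
E = dPW/dt + P − C = (+5.48) + 16.3 − (18.8) = 3.0 mm/day.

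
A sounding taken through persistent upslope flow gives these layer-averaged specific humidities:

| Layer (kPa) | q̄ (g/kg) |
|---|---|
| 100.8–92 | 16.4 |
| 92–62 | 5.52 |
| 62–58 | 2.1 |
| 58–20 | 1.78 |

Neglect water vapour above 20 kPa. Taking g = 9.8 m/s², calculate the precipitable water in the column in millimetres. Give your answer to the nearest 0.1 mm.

PW ≈ 39.4 mm

Precipitable water is the column-integrated vapour mass per unit area: PW = (1/g) Σ q̄ Δp, with q in kg/kg and Δp in Pa (1 kg/m² of water = 1 mm).
Layer 100.8–92 kPa: Δp = 88 hPa = 8800 Pa, q̄ = 0.0164 kg/kg → 0.0164 × 8800 / 9.8 = 14.73 mm
Layer 92–62 kPa: Δp = 300 hPa = 30000 Pa, q̄ = 0.00552 kg/kg → 0.00552 × 30000 / 9.8 = 16.90 mm
Layer 62–58 kPa: Δp = 40 hPa = 4000 Pa, q̄ = 0.0021 kg/kg → 0.0021 × 4000 / 9.8 = 0.86 mm
Layer 58–20 kPa: Δp = 380 hPa = 38000 Pa, q̄ = 0.00178 kg/kg → 0.00178 × 38000 / 9.8 = 6.90 mm
PW = 14.73 + 16.90 + 0.86 + 6.90 = 39.39 ≈ 39.4 mm.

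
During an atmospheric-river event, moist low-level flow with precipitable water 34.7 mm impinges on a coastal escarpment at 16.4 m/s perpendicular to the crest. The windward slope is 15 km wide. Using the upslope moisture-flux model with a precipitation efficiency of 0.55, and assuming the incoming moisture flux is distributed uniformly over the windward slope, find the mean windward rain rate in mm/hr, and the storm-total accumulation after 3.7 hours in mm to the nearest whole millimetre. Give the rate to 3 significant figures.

Incoming column moisture flux per unit ridge length: F = V × PW = 16.4 × 34.7 = 569.08 mm·m/s.
Spread over the 15 km slope with efficiency ε = 0.55: R = ε·F/W = 0.55 × 569.08 / 15000 m = 2.087e-02 mm/s.
R = 2.087e-02 × 3600 = 75.1 mm/hr.
Over 3.7 h: total = 75.1 × 3.7 = 277.87 ≈ 278 mm.

R ≈ 75.1 mm/hr; total ≈ 278 mm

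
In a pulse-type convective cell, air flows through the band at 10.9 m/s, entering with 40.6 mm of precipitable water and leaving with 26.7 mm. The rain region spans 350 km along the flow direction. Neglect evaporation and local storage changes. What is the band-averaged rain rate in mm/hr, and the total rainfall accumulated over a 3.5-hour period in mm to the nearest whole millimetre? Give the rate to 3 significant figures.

R ≈ 1.56 mm/hr; total ≈ 5 mm

Column moisture flux per unit crosswind length is F = V × PW.
Inflow: F_in = 10.9 × 40.6 = 442.54 mm·m/s
Outflow: F_out = 10.9 × 26.7 = 291.03 mm·m/s
Steady-state rate R = (F_in − F_out)/L = (442.54 − 291.03) / 350000 m = 4.329e-04 mm/s.
R = 4.329e-04 × 3600 = 1.56 mm/hr.
Over 3.5 h: total = 1.56 × 3.5 = 5.46 ≈ 5 mm.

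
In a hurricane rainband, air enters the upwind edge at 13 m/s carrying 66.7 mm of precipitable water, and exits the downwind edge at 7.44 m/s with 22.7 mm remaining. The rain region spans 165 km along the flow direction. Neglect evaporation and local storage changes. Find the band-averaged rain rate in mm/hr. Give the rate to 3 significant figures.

Column moisture flux per unit crosswind length is F = V × PW.
Inflow: F_in = 13 × 66.7 = 867.1 mm·m/s
Outflow: F_out = 7.44 × 22.7 = 168.888 mm·m/s
Steady-state rate R = (F_in − F_out)/L = (867.1 − 168.888) / 165000 m = 4.232e-03 mm/s.
R = 4.232e-03 × 3600 = 15.2 mm/hr.

R ≈ 15.2 mm/hr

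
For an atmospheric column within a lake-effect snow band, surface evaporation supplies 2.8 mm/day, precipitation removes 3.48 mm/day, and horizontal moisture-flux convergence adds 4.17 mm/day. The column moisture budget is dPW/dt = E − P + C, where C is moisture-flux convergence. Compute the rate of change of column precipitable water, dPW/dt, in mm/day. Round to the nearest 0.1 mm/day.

dPW/dt = E − P + C = 2.8 − 3.48 + (4.17) = 3.5 mm/day.

dPW/dt ≈ 3.5 mm/day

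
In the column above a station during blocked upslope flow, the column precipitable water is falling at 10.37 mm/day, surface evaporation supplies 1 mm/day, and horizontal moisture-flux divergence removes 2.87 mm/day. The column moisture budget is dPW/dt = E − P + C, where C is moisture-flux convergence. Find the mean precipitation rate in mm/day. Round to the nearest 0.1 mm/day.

P ≈ 8.5 mm/day

dPW/dt = -10.37 mm/day.
P = E + C − dPW/dt = 1 + (-2.87) − (-10.37) = 8.5 mm/day.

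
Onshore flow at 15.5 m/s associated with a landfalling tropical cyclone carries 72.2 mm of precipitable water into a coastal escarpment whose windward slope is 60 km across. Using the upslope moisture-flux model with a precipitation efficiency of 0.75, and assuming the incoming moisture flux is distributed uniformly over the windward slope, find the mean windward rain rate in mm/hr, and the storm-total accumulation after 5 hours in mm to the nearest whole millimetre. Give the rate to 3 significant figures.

R ≈ 50.4 mm/hr; total ≈ 252 mm

Incoming column moisture flux per unit ridge length: F = V × PW = 15.5 × 72.2 = 1119.1 mm·m/s.
Spread over the 60 km slope with efficiency ε = 0.75: R = ε·F/W = 0.75 × 1119.1 / 60000 m = 1.399e-02 mm/s.
R = 1.399e-02 × 3600 = 50.4 mm/hr.
Over 5 h: total = 50.4 × 5 = 252 mm.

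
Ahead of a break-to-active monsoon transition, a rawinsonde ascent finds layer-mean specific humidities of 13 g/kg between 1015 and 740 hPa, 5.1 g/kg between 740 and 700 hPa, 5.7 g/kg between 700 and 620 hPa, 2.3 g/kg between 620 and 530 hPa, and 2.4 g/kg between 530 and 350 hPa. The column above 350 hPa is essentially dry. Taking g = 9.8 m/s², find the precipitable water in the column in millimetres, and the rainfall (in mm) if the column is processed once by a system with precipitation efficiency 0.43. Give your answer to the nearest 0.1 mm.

Precipitable water is the column-integrated vapour mass per unit area: PW = (1/g) Σ q̄ Δp, with q in kg/kg and Δp in Pa (1 kg/m² of water = 1 mm).
Layer 1015–740 hPa: Δp = 275 hPa = 27500 Pa, q̄ = 0.013 kg/kg → 0.013 × 27500 / 9.8 = 36.48 mm
Layer 740–700 hPa: Δp = 40 hPa = 4000 Pa, q̄ = 0.0051 kg/kg → 0.0051 × 4000 / 9.8 = 2.08 mm
Layer 700–620 hPa: Δp = 80 hPa = 8000 Pa, q̄ = 0.0057 kg/kg → 0.0057 × 8000 / 9.8 = 4.65 mm
Layer 620–530 hPa: Δp = 90 hPa = 9000 Pa, q̄ = 0.0023 kg/kg → 0.0023 × 9000 / 9.8 = 2.11 mm
Layer 530–350 hPa: Δp = 180 hPa = 18000 Pa, q̄ = 0.0024 kg/kg → 0.0024 × 18000 / 9.8 = 4.41 mm
PW = 36.48 + 2.08 + 4.65 + 2.11 + 4.41 = 49.73 ≈ 49.7 mm.
Rainfall = ε × PW = 0.43 × 49.7 = 21.4 mm.

PW ≈ 49.7 mm; rainfall ≈ 21.4 mm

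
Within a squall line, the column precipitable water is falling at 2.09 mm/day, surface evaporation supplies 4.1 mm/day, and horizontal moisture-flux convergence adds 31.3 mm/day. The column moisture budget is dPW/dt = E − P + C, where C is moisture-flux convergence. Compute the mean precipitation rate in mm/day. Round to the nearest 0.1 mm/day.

dPW/dt = -2.09 mm/day.
P = E + C − dPW/dt = 4.1 + (31.3) − (-2.09) = 37.5 mm/day.

P ≈ 37.5 mm/day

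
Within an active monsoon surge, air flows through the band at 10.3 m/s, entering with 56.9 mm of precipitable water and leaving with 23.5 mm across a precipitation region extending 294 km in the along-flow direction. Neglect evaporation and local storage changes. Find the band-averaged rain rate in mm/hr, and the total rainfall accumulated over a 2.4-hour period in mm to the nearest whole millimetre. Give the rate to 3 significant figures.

R ≈ 4.21 mm/hr; total ≈ 10 mm

Column moisture flux per unit crosswind length is F = V × PW.
Inflow: F_in = 10.3 × 56.9 = 586.07 mm·m/s
Outflow: F_out = 10.3 × 23.5 = 242.05 mm·m/s
Steady-state rate R = (F_in − F_out)/L = (586.07 − 242.05) / 294000 m = 1.170e-03 mm/s.
R = 1.170e-03 × 3600 = 4.21 mm/hr.
Over 2.4 h: total = 4.21 × 2.4 = 10.104 ≈ 10 mm.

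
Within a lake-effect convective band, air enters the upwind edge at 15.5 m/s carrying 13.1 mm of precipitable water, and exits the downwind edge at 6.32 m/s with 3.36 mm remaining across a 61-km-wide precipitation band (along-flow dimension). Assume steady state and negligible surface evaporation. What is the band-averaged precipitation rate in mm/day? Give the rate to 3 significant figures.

R ≈ 258 mm/day

Column moisture flux per unit crosswind length is F = V × PW.
Inflow: F_in = 15.5 × 13.1 = 203.05 mm·m/s
Outflow: F_out = 6.32 × 3.36 = 21.2352 mm·m/s
Steady-state rate R = (F_in − F_out)/L = (203.05 − 21.2352) / 61000 m = 2.981e-03 mm/s.
R = 2.981e-03 × 3600 × 24 = 258 mm/day.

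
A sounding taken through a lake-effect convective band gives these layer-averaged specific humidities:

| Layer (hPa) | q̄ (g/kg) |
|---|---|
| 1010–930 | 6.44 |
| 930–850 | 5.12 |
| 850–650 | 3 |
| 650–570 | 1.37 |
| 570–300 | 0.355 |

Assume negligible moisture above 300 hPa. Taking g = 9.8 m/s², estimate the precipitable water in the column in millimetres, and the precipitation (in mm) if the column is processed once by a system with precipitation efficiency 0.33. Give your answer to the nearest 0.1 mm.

Precipitable water is the column-integrated vapour mass per unit area: PW = (1/g) Σ q̄ Δp, with q in kg/kg and Δp in Pa (1 kg/m² of water = 1 mm).
Layer 1010–930 hPa: Δp = 80 hPa = 8000 Pa, q̄ = 0.00644 kg/kg → 0.00644 × 8000 / 9.8 = 5.26 mm
Layer 930–850 hPa: Δp = 80 hPa = 8000 Pa, q̄ = 0.00512 kg/kg → 0.00512 × 8000 / 9.8 = 4.18 mm
Layer 850–650 hPa: Δp = 200 hPa = 20000 Pa, q̄ = 0.003 kg/kg → 0.003 × 20000 / 9.8 = 6.12 mm
Layer 650–570 hPa: Δp = 80 hPa = 8000 Pa, q̄ = 0.00137 kg/kg → 0.00137 × 8000 / 9.8 = 1.12 mm
Layer 570–300 hPa: Δp = 270 hPa = 27000 Pa, q̄ = 0.000355 kg/kg → 0.000355 × 27000 / 9.8 = 0.98 mm
PW = 5.26 + 4.18 + 6.12 + 1.12 + 0.98 = 17.66 ≈ 17.7 mm.
Precipitation = ε × PW = 0.33 × 17.7 = 5.8 mm.

PW ≈ 17.7 mm; precipitation ≈ 5.8 mm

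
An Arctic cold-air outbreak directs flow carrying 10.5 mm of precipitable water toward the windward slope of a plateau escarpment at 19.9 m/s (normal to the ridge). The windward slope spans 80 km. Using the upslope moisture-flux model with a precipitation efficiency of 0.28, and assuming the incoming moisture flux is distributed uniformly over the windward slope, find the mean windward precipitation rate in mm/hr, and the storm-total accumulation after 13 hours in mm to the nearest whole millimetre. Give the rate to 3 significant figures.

R ≈ 2.63 mm/hr; total ≈ 34 mm

Incoming column moisture flux per unit ridge length: F = V × PW = 19.9 × 10.5 = 208.95 mm·m/s.
Spread over the 80 km slope with efficiency ε = 0.28: R = ε·F/W = 0.28 × 208.95 / 80000 m = 7.313e-04 mm/s.
R = 7.313e-04 × 3600 = 2.63 mm/hr.
Over 13 h: total = 2.63 × 13 = 34.19 ≈ 34 mm.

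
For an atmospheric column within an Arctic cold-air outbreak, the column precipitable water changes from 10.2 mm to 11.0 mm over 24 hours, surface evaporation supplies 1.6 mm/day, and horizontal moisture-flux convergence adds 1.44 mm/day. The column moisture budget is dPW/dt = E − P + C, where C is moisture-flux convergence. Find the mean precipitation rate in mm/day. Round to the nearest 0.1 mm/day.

dPW/dt = (11.0 − 10.2) mm / (24/24 day) = +0.800 mm/day.
P = E + C − dPW/dt = 1.6 + (1.44) − (+0.800) = 2.2 mm/day.

P ≈ 2.2 mm/day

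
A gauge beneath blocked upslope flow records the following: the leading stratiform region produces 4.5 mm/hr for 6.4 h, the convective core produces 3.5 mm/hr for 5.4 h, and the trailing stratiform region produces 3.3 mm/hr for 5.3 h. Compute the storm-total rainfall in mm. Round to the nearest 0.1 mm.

total ≈ 65.2 mm

Total = Σ Rᵢ Δtᵢ = 4.5 × 6.4 + 3.5 × 5.4 + 3.3 × 5.3
      = 28.8 + 18.9 + 17.49 = 65.2 mm.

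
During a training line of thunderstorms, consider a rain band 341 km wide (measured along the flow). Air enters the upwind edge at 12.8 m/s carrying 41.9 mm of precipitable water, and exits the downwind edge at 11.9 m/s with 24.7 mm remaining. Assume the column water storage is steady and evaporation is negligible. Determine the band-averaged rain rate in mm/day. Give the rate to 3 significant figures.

Column moisture flux per unit crosswind length is F = V × PW.
Inflow: F_in = 12.8 × 41.9 = 536.32 mm·m/s
Outflow: F_out = 11.9 × 24.7 = 293.93 mm·m/s
Steady-state rate R = (F_in − F_out)/L = (536.32 − 293.93) / 341000 m = 7.108e-04 mm/s.
R = 7.108e-04 × 3600 × 24 = 61.4 mm/day.

R ≈ 61.4 mm/day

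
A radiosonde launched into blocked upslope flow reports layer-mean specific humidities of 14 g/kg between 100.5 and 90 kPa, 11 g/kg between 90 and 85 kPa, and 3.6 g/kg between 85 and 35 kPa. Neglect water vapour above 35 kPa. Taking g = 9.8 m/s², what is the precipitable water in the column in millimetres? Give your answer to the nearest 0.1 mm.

Precipitable water is the column-integrated vapour mass per unit area: PW = (1/g) Σ q̄ Δp, with q in kg/kg and Δp in Pa (1 kg/m² of water = 1 mm).
Layer 100.5–90 kPa: Δp = 105 hPa = 10500 Pa, q̄ = 0.014 kg/kg → 0.014 × 10500 / 9.8 = 15.00 mm
Layer 90–85 kPa: Δp = 50 hPa = 5000 Pa, q̄ = 0.011 kg/kg → 0.011 × 5000 / 9.8 = 5.61 mm
Layer 85–35 kPa: Δp = 500 hPa = 50000 Pa, q̄ = 0.0036 kg/kg → 0.0036 × 50000 / 9.8 = 18.37 mm
PW = 15.00 + 5.61 + 18.37 = 38.98 ≈ 39.0 mm.

PW ≈ 39.0 mm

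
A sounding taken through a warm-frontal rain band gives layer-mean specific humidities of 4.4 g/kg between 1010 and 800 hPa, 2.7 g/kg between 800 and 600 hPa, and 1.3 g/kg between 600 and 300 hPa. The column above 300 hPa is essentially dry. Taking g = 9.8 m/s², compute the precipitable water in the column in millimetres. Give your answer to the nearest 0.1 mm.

PW ≈ 18.9 mm

Precipitable water is the column-integrated vapour mass per unit area: PW = (1/g) Σ q̄ Δp, with q in kg/kg and Δp in Pa (1 kg/m² of water = 1 mm).
Layer 1010–800 hPa: Δp = 210 hPa = 21000 Pa, q̄ = 0.0044 kg/kg → 0.0044 × 21000 / 9.8 = 9.43 mm
Layer 800–600 hPa: Δp = 200 hPa = 20000 Pa, q̄ = 0.0027 kg/kg → 0.0027 × 20000 / 9.8 = 5.51 mm
Layer 600–300 hPa: Δp = 300 hPa = 30000 Pa, q̄ = 0.0013 kg/kg → 0.0013 × 30000 / 9.8 = 3.98 mm
PW = 9.43 + 5.51 + 3.98 = 18.92 ≈ 18.9 mm.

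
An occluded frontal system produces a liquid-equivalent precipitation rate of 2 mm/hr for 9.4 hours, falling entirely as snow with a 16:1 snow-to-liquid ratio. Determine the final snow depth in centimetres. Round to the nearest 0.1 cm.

Liquid-equivalent depth = 2 × 9.4 = 18.8 mm.
Snow depth = 18.8 mm × 16 = 300.8 mm = 30.1 cm.

snow depth ≈ 30.1 cm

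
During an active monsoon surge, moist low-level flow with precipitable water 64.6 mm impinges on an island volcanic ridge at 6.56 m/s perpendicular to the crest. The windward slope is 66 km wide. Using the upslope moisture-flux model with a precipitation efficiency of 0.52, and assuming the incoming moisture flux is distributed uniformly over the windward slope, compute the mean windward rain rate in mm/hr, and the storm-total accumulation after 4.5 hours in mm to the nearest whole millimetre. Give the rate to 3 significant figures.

R ≈ 12.0 mm/hr; total ≈ 54 mm

Incoming column moisture flux per unit ridge length: F = V × PW = 6.56 × 64.6 = 423.776 mm·m/s.
Spread over the 66 km slope with efficiency ε = 0.52: R = ε·F/W = 0.52 × 423.776 / 66000 m = 3.339e-03 mm/s.
R = 3.339e-03 × 3600 = 12.0 mm/hr.
Over 4.5 h: total = 12.0 × 4.5 = 54 mm.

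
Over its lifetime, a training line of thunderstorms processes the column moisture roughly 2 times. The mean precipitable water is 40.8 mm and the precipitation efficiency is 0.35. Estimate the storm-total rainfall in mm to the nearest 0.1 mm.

Each cycle deposits ε × PW = 0.35 × 40.8 = 14.28 mm.
Over 2 cycles: 2 × 14.28 = 28.6 mm.

rainfall ≈ 28.6 mm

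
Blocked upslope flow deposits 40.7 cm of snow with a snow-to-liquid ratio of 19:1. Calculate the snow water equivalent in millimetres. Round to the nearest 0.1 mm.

SWE = snow depth / ratio = 40.7 cm / 19 = 2.142 cm = 21.4 mm.

SWE ≈ 21.4 mm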